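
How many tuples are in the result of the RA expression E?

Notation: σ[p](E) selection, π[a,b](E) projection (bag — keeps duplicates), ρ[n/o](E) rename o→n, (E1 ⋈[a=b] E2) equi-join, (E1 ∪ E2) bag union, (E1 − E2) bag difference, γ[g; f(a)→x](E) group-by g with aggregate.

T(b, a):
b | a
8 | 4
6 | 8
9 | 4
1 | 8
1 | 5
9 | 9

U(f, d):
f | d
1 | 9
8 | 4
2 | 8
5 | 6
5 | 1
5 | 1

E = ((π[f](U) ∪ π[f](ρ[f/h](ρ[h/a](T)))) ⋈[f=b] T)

Row counts bottom-up:
  U → 6
  π[f](U) → 6
  T → 6
  ρ[h/a](T) → 6
  ρ[f/h](ρ[h/a](T)) → 6
  π[f](ρ[f/h](ρ[h/a](T))) → 6
  (π[f](U) ∪ π[f](ρ[f/h](ρ[h/a](T)))) → 12
  T → 6
  ((π[f](U) ∪ π[f](ρ[f/h](ρ[h/a](T)))) ⋈[f=b] T) → 7

|E| = 7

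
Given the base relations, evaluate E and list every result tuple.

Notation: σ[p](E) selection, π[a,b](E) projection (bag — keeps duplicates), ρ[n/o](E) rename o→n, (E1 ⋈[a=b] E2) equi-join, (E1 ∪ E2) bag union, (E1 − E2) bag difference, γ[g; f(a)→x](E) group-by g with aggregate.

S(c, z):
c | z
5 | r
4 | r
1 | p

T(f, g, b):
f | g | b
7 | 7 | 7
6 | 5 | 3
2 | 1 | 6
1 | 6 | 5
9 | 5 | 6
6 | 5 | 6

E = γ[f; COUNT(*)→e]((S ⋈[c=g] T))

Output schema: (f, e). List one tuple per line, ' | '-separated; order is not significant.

Subexpression sizes:
  S → 3
  T → 6
  (S ⋈[c=g] T) → 4
  γ[f; COUNT(*)→e]((S ⋈[c=g] T)) → 3

== RESULT ==
f | e
2 | 1
6 | 2
9 | 1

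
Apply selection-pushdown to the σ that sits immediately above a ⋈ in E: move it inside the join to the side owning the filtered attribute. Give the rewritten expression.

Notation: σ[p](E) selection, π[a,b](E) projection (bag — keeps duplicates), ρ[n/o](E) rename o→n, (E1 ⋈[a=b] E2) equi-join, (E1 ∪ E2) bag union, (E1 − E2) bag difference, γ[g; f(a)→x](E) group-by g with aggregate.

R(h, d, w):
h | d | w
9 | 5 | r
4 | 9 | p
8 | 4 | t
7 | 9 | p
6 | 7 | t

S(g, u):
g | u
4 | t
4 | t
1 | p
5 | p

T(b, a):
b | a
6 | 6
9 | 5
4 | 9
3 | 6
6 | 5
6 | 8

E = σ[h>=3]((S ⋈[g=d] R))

σ filters on h, owned by the right side.
E' = (S ⋈[g=d] σ[h>=3](R))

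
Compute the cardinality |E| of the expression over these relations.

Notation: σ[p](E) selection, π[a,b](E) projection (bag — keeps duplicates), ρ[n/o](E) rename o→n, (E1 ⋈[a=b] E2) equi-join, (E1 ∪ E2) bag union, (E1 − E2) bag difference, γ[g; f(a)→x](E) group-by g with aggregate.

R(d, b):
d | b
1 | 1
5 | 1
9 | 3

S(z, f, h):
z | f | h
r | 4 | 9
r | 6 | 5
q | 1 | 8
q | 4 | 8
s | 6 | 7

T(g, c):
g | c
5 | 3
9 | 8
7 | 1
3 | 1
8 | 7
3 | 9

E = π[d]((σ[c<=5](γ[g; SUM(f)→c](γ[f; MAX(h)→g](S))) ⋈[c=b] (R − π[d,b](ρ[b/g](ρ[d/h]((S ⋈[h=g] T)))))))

Subexpression sizes:
  S → 5
  γ[f; MAX(h)→g](S) → 3
  γ[g; SUM(f)→c](γ[f; MAX(h)→g](S)) → 3
  σ[c<=5](γ[g; SUM(f)→c](γ[f; MAX(h)→g](S))) → 2
  R → 3
  S → 5
  T → 6
  (S ⋈[h=g] T) → 5
  ρ[d/h]((S ⋈[h=g] T)) → 5
  ρ[b/g](ρ[d/h]((S ⋈[h=g] T))) → 5
  π[d,b](ρ[b/g](ρ[d/h]((S ⋈[h=g] T)))) → 5
  (R − π[d,b](ρ[b/g](ρ[d/h]((S ⋈[h=g] T))))) → 3
  (σ[c<=5](γ[g; SUM(f)→c](γ[f; MAX(h)→g](S))) ⋈[c=b] (R − π[d,b](ρ[b/g](ρ[d/h]((S ⋈[h=g] T)))))) → 2
  π[d]((σ[c<=5](γ[g; SUM(f)→c](γ[f; MAX(h)→g](S))) ⋈[c=b] (R − π[d,b](ρ[b/g](ρ[d/h]((S ⋈[h=g] T))))))) → 2

|E| = 2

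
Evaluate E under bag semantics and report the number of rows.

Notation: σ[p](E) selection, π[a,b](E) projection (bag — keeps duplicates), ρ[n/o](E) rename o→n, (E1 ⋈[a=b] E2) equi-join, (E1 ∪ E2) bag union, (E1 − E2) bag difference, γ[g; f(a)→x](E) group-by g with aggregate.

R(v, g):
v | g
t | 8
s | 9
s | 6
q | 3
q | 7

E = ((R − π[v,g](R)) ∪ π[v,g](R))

Stepwise |·|:
  R → 5
  R → 5
  π[v,g](R) → 5
  (R − π[v,g](R)) → 0
  R → 5
  π[v,g](R) → 5
  ((R − π[v,g](R)) ∪ π[v,g](R)) → 5

|E| = 5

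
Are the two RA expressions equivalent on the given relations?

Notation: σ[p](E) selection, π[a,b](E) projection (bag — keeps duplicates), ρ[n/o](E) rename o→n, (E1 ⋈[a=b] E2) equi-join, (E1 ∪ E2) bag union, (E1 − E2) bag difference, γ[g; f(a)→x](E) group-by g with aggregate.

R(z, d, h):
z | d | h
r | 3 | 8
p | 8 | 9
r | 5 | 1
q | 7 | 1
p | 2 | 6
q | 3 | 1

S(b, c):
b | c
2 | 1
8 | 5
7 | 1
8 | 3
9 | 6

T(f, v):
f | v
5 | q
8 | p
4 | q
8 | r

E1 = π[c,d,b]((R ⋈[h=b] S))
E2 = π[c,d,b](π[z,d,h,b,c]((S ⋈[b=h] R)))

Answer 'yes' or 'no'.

E1 stepwise |·|:
  R → 6
  S → 5
  (R ⋈[h=b] S) → 3
  π[c,d,b]((R ⋈[h=b] S)) → 3
E2 stepwise |·|:
  S → 5
  R → 6
  (S ⋈[b=h] R) → 3
  π[z,d,h,b,c]((S ⋈[b=h] R)) → 3
  π[c,d,b](π[z,d,h,b,c]((S ⋈[b=h] R))) → 3

E1 and E2 produce the same multiset:
c | d | b
3 | 3 | 8
5 | 3 | 8
6 | 8 | 9

yes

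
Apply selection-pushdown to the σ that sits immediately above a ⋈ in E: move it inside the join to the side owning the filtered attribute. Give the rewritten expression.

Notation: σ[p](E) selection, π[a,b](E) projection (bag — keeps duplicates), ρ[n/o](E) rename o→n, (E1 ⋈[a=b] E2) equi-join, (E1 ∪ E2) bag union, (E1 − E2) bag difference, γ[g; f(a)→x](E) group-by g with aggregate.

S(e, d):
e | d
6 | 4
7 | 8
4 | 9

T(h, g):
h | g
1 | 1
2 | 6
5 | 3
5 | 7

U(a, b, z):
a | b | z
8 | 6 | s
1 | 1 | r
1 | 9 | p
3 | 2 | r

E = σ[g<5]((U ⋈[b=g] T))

σ filters on g, owned by the right side.
E' = (U ⋈[b=g] σ[g<5](T))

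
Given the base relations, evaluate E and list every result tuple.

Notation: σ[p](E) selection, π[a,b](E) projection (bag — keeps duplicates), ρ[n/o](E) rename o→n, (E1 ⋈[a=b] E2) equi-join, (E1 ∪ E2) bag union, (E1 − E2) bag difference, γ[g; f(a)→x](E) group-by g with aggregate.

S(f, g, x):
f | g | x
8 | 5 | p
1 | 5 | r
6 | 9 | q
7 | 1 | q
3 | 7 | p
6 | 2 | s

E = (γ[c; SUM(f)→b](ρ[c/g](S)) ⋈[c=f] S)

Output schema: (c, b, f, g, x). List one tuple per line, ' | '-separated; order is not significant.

Stepwise |·|:
  S → 6
  ρ[c/g](S) → 6
  γ[c; SUM(f)→b](ρ[c/g](S)) → 5
  S → 6
  (γ[c; SUM(f)→b](ρ[c/g](S)) ⋈[c=f] S) → 2

== RESULT ==
c | b | f | g | x
1 | 7 | 1 | 5 | r
7 | 3 | 7 | 1 | q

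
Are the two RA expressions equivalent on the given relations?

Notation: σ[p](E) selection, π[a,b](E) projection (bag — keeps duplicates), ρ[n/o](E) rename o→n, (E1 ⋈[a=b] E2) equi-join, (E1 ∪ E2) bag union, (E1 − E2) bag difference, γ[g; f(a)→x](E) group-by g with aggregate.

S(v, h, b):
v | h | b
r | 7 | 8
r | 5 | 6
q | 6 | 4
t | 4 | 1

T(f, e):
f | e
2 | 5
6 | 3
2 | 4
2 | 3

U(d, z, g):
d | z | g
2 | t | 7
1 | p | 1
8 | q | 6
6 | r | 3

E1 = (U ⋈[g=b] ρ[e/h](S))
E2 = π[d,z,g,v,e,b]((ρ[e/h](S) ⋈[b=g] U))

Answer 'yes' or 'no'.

E1 per-node cardinality:
  U → 4
  S → 4
  ρ[e/h](S) → 4
  (U ⋈[g=b] ρ[e/h](S)) → 2
E2 per-node cardinality:
  S → 4
  ρ[e/h](S) → 4
  U → 4
  (ρ[e/h](S) ⋈[b=g] U) → 2
  π[d,z,g,v,e,b]((ρ[e/h](S) ⋈[b=g] U)) → 2

E1 and E2 produce the same multiset:
d | z | g | v | e | b
1 | p | 1 | t | 4 | 1
8 | q | 6 | r | 5 | 6

yes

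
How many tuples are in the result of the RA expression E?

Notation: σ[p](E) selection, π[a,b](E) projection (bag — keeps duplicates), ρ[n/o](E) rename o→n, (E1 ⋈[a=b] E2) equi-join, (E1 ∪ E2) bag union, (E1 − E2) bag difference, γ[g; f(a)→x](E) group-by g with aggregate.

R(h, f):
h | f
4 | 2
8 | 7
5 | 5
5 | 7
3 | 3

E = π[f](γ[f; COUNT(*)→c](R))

Row counts bottom-up:
  R → 5
  γ[f; COUNT(*)→c](R) → 4
  π[f](γ[f; COUNT(*)→c](R)) → 4

|E| = 4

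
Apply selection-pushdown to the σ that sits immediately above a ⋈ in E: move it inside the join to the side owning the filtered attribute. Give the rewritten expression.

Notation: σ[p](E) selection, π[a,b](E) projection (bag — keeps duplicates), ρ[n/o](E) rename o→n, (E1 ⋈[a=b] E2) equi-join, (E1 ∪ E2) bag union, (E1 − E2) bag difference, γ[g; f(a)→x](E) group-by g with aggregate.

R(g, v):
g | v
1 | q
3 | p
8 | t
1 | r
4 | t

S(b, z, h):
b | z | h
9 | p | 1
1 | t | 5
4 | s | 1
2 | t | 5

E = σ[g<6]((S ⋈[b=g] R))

σ filters on g, owned by the right side.
E' = (S ⋈[b=g] σ[g<6](R))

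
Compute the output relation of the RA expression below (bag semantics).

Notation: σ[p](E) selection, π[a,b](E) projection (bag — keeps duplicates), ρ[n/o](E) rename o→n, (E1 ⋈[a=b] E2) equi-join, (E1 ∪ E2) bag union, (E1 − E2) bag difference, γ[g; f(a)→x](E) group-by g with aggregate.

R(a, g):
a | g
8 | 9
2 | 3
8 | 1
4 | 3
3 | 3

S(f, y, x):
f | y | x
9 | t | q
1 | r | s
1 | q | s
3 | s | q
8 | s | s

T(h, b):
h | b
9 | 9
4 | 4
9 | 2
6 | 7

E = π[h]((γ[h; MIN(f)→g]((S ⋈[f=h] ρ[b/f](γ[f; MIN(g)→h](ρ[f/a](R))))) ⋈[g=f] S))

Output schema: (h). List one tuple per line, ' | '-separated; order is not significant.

Per-node cardinality:
  S → 5
  R → 5
  ρ[f/a](R) → 5
  γ[f; MIN(g)→h](ρ[f/a](R)) → 4
  ρ[b/f](γ[f; MIN(g)→h](ρ[f/a](R))) → 4
  (S ⋈[f=h] ρ[b/f](γ[f; MIN(g)→h](ρ[f/a](R)))) → 5
  γ[h; MIN(f)→g]((S ⋈[f=h] ρ[b/f](γ[f; MIN(g)→h](ρ[f/a](R))))) → 2
  S → 5
  (γ[h; MIN(f)→g]((S ⋈[f=h] ρ[b/f](γ[f; MIN(g)→h](ρ[f/a](R))))) ⋈[g=f] S) → 3
  π[h]((γ[h; MIN(f)→g]((S ⋈[f=h] ρ[b/f](γ[f; MIN(g)→h](ρ[f/a](R))))) ⋈[g=f] S)) → 3

== RESULT ==
h
1
1
3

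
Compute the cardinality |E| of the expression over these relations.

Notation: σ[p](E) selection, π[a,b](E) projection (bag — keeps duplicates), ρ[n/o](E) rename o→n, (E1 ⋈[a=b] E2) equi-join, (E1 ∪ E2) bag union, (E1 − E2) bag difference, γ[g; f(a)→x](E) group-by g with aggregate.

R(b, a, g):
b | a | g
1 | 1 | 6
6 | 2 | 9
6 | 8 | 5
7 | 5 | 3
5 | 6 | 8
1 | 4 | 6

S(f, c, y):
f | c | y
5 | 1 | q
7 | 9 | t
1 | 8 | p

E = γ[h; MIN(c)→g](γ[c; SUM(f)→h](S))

Row counts bottom-up:
  S → 3
  γ[c; SUM(f)→h](S) → 3
  γ[h; MIN(c)→g](γ[c; SUM(f)→h](S)) → 3

|E| = 3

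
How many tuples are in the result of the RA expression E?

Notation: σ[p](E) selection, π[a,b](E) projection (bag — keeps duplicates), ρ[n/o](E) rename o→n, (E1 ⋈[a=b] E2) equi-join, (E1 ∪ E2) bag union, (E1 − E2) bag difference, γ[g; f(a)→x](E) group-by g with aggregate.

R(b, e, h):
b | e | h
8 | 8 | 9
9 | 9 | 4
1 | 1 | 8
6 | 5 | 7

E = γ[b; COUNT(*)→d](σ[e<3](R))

Subexpression sizes:
  R → 4
  σ[e<3](R) → 1
  γ[b; COUNT(*)→d](σ[e<3](R)) → 1

|E| = 1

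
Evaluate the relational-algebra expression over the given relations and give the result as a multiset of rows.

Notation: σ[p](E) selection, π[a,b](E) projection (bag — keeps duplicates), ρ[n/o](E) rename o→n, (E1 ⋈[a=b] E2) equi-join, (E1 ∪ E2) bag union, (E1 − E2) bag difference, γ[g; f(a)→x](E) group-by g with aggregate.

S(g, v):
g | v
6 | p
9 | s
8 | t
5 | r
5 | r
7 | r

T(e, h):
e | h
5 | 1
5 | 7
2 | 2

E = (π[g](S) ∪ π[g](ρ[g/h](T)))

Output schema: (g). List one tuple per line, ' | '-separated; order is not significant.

Row counts bottom-up:
  S → 6
  π[g](S) → 6
  T → 3
  ρ[g/h](T) → 3
  π[g](ρ[g/h](T)) → 3
  (π[g](S) ∪ π[g](ρ[g/h](T))) → 9

== RESULT ==
g
1
2
5
5
6
7
7
8
9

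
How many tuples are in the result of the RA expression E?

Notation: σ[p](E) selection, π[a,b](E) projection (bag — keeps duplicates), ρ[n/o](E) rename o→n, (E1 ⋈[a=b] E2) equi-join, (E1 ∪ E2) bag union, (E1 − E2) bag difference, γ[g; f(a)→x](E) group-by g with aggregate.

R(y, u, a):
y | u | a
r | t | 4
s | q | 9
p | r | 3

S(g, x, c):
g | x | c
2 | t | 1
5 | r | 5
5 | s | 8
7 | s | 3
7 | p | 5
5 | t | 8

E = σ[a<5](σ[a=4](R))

Stepwise |·|:
  R → 3
  σ[a=4](R) → 1
  σ[a<5](σ[a=4](R)) → 1

|E| = 1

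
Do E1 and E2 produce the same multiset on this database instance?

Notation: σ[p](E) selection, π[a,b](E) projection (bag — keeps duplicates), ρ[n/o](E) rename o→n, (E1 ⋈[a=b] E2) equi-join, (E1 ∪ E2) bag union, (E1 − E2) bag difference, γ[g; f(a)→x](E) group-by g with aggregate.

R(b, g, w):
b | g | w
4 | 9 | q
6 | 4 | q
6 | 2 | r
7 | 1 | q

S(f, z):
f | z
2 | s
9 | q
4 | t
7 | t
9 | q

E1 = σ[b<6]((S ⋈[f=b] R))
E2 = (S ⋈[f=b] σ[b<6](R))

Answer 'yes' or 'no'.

E1 per-node cardinality:
  S → 5
  R → 4
  (S ⋈[f=b] R) → 2
  σ[b<6]((S ⋈[f=b] R)) → 1
E2 per-node cardinality:
  S → 5
  R → 4
  σ[b<6](R) → 1
  (S ⋈[f=b] σ[b<6](R)) → 1

E1 and E2 produce the same multiset:
f | z | b | g | w
4 | t | 4 | 9 | q

yes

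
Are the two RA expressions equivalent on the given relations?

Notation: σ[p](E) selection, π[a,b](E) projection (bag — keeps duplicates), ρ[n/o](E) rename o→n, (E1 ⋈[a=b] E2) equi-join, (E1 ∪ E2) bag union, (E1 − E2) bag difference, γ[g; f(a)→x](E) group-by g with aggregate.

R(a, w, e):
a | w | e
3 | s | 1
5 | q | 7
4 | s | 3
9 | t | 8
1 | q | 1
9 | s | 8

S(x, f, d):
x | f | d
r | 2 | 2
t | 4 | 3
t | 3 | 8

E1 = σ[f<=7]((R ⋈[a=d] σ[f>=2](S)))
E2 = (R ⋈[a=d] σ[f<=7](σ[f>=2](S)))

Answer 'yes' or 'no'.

E1 per-node cardinality:
  R → 6
  S → 3
  σ[f>=2](S) → 3
  (R ⋈[a=d] σ[f>=2](S)) → 1
  σ[f<=7]((R ⋈[a=d] σ[f>=2](S))) → 1
E2 per-node cardinality:
  R → 6
  S → 3
  σ[f>=2](S) → 3
  σ[f<=7](σ[f>=2](S)) → 3
  (R ⋈[a=d] σ[f<=7](σ[f>=2](S))) → 1

E1 and E2 produce the same multiset:
a | w | e | x | f | d
3 | s | 1 | t | 4 | 3

yes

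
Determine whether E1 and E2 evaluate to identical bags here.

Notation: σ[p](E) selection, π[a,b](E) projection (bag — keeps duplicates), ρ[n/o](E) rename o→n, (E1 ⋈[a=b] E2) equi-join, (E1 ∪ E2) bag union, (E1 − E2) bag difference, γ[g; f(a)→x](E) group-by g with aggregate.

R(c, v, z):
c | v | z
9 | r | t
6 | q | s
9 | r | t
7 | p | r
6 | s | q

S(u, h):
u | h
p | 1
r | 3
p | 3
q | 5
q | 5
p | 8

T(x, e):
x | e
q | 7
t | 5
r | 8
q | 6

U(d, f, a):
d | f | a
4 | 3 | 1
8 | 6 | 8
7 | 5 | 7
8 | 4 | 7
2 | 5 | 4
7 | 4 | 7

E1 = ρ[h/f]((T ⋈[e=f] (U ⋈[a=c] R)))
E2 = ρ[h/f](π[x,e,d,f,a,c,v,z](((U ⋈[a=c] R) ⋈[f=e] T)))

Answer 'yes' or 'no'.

E1 stepwise |·|:
  T → 4
  U → 6
  R → 5
  (U ⋈[a=c] R) → 3
  (T ⋈[e=f] (U ⋈[a=c] R)) → 1
  ρ[h/f]((T ⋈[e=f] (U ⋈[a=c] R))) → 1
E2 stepwise |·|:
  U → 6
  R → 5
  (U ⋈[a=c] R) → 3
  T → 4
  ((U ⋈[a=c] R) ⋈[f=e] T) → 1
  π[x,e,d,f,a,c,v,z](((U ⋈[a=c] R) ⋈[f=e] T)) → 1
  ρ[h/f](π[x,e,d,f,a,c,v,z](((U ⋈[a=c] R) ⋈[f=e] T))) → 1

E1 and E2 produce the same multiset:
x | e | d | h | a | c | v | z
t | 5 | 7 | 5 | 7 | 7 | p | r

yes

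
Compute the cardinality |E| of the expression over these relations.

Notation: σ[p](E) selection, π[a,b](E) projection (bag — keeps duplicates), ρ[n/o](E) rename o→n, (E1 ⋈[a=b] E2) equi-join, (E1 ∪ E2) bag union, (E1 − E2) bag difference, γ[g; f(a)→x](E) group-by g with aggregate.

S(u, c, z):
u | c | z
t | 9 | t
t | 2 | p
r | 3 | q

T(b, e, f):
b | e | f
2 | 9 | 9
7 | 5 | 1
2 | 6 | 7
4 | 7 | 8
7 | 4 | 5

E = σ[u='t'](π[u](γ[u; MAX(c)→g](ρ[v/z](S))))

Subexpression sizes:
  S → 3
  ρ[v/z](S) → 3
  γ[u; MAX(c)→g](ρ[v/z](S)) → 2
  π[u](γ[u; MAX(c)→g](ρ[v/z](S))) → 2
  σ[u='t'](π[u](γ[u; MAX(c)→g](ρ[v/z](S)))) → 1

|E| = 1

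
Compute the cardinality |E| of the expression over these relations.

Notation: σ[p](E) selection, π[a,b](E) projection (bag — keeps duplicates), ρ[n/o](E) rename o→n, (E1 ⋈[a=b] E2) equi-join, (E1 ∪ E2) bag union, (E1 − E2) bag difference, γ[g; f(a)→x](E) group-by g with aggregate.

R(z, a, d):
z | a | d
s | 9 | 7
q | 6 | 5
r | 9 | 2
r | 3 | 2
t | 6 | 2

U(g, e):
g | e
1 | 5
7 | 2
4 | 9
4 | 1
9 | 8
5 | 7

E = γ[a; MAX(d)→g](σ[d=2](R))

Row counts bottom-up:
  R → 5
  σ[d=2](R) → 3
  γ[a; MAX(d)→g](σ[d=2](R)) → 3

|E| = 3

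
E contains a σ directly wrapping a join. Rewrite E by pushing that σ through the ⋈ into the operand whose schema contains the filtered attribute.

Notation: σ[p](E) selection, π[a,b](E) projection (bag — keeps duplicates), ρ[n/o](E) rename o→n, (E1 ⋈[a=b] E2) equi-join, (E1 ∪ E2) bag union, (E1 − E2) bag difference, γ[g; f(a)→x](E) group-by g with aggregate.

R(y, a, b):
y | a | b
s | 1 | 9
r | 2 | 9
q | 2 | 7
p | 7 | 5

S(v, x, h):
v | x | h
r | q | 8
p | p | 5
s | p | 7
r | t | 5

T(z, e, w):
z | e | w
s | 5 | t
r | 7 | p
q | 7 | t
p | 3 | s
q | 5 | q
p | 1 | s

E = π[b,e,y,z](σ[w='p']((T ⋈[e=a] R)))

σ filters on w, owned by the left side.
E' = π[b,e,y,z]((σ[w='p'](T) ⋈[e=a] R))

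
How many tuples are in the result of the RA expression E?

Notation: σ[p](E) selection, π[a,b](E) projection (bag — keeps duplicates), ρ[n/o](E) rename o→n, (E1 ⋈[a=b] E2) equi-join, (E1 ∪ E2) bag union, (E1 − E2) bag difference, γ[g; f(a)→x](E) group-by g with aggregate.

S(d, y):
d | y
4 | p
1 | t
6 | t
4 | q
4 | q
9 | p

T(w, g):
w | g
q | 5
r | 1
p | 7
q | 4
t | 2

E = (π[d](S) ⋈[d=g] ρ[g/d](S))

Subexpression sizes:
  S → 6
  π[d](S) → 6
  S → 6
  ρ[g/d](S) → 6
  (π[d](S) ⋈[d=g] ρ[g/d](S)) → 12

|E| = 12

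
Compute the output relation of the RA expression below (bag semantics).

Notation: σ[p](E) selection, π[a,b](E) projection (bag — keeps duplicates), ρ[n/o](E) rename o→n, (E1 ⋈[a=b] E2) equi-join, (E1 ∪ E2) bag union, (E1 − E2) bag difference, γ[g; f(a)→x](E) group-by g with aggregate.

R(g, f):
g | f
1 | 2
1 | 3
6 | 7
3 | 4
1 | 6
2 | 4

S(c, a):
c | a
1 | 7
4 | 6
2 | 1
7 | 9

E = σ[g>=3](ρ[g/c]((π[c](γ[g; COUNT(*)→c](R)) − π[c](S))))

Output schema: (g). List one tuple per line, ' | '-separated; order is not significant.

Subexpression sizes:
  R → 6
  γ[g; COUNT(*)→c](R) → 4
  π[c](γ[g; COUNT(*)→c](R)) → 4
  S → 4
  π[c](S) → 4
  (π[c](γ[g; COUNT(*)→c](R)) − π[c](S)) → 3
  ρ[g/c]((π[c](γ[g; COUNT(*)→c](R)) − π[c](S))) → 3
  σ[g>=3](ρ[g/c]((π[c](γ[g; COUNT(*)→c](R)) − π[c](S)))) → 1

== RESULT ==
g
3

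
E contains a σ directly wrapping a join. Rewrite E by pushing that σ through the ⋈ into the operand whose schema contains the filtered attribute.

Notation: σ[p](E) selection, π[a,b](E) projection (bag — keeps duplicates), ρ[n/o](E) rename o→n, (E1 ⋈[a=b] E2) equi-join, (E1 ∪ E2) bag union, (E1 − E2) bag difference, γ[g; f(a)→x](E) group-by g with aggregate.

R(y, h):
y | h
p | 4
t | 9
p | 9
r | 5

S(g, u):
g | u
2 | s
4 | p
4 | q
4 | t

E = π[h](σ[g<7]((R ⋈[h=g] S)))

σ filters on g, owned by the right side.
E' = π[h]((R ⋈[h=g] σ[g<7](S)))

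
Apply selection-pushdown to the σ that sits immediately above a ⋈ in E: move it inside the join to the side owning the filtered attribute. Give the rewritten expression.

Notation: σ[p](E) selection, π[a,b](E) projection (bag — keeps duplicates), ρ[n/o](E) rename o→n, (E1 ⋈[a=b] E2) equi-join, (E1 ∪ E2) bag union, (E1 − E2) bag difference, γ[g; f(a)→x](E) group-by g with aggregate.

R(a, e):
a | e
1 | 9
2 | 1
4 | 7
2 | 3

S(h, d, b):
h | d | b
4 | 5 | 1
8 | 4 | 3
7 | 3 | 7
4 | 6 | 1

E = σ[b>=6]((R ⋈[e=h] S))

σ filters on b, owned by the right side.
E' = (R ⋈[e=h] σ[b>=6](S))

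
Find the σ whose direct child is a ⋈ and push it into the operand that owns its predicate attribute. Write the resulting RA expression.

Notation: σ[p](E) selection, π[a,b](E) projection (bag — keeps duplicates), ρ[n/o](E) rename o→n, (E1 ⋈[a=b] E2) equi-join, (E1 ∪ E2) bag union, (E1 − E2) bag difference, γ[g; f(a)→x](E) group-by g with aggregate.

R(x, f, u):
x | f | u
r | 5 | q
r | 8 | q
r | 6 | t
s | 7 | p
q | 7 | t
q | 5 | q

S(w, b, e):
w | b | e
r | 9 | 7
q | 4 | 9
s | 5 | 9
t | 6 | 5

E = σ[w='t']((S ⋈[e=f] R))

σ filters on w, owned by the left side.
E' = (σ[w='t'](S) ⋈[e=f] R)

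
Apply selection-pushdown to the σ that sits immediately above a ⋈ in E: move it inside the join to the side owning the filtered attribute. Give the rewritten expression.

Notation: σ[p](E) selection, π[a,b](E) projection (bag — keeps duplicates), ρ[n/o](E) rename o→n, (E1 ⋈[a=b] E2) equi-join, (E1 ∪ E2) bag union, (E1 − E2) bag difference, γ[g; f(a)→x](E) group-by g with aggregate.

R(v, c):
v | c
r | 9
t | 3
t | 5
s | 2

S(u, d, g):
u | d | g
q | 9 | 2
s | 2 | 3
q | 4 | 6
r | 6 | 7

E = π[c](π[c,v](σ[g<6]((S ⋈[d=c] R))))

σ filters on g, owned by the left side.
E' = π[c](π[c,v]((σ[g<6](S) ⋈[d=c] R)))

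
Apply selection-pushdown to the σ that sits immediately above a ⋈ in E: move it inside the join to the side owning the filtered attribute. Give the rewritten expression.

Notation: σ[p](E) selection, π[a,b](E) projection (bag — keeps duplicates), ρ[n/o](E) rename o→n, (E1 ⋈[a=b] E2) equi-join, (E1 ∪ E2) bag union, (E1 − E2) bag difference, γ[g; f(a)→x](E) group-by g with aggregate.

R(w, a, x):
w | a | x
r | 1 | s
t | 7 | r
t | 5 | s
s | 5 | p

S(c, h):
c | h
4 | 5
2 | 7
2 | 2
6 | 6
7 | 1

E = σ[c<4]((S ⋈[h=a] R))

σ filters on c, owned by the left side.
E' = (σ[c<4](S) ⋈[h=a] R)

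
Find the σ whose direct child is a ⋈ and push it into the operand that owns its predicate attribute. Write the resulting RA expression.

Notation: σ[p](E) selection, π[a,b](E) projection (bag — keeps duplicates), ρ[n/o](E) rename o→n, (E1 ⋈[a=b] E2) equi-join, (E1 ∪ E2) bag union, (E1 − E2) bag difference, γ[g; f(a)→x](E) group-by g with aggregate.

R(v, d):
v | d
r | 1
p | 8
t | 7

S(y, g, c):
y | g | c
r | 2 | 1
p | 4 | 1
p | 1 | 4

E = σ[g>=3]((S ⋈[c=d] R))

σ filters on g, owned by the left side.
E' = (σ[g>=3](S) ⋈[c=d] R)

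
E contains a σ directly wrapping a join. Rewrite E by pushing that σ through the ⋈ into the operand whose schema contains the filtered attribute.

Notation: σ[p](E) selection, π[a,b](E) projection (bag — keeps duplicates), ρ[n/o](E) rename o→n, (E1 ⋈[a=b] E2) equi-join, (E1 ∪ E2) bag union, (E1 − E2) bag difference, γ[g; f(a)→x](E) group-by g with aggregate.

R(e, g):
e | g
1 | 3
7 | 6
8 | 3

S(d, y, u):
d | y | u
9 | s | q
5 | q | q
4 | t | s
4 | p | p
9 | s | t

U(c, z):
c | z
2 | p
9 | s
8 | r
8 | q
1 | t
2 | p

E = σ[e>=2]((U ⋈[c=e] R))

σ filters on e, owned by the right side.
E' = (U ⋈[c=e] σ[e>=2](R))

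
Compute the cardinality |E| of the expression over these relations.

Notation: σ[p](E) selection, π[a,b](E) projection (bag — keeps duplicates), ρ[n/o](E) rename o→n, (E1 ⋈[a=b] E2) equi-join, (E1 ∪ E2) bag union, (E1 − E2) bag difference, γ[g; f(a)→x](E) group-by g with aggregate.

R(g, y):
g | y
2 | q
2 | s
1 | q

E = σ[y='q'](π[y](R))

Subexpression sizes:
  R → 3
  π[y](R) → 3
  σ[y='q'](π[y](R)) → 2

|E| = 2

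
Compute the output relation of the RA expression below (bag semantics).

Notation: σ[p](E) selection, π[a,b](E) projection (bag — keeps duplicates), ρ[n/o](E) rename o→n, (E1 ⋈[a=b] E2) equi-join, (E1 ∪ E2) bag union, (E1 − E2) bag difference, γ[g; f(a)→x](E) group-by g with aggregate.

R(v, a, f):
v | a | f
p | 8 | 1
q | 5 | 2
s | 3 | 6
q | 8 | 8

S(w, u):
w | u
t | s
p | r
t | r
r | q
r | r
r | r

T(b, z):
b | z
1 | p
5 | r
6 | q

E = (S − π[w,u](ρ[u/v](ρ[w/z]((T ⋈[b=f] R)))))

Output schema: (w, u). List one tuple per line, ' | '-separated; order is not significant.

Stepwise |·|:
  S → 6
  T → 3
  R → 4
  (T ⋈[b=f] R) → 2
  ρ[w/z]((T ⋈[b=f] R)) → 2
  ρ[u/v](ρ[w/z]((T ⋈[b=f] R))) → 2
  π[w,u](ρ[u/v](ρ[w/z]((T ⋈[b=f] R)))) → 2
  (S − π[w,u](ρ[u/v](ρ[w/z]((T ⋈[b=f] R))))) → 6

== RESULT ==
w | u
p | r
r | q
r | r
r | r
t | r
t | s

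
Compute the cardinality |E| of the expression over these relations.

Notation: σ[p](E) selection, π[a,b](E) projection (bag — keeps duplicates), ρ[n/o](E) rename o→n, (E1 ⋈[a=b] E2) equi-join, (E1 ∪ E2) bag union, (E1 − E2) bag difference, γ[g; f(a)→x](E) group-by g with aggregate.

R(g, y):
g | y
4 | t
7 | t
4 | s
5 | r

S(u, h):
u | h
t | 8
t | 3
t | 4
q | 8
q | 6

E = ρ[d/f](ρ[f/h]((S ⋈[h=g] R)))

Subexpression sizes:
  S → 5
  R → 4
  (S ⋈[h=g] R) → 2
  ρ[f/h]((S ⋈[h=g] R)) → 2
  ρ[d/f](ρ[f/h]((S ⋈[h=g] R))) → 2

|E| = 2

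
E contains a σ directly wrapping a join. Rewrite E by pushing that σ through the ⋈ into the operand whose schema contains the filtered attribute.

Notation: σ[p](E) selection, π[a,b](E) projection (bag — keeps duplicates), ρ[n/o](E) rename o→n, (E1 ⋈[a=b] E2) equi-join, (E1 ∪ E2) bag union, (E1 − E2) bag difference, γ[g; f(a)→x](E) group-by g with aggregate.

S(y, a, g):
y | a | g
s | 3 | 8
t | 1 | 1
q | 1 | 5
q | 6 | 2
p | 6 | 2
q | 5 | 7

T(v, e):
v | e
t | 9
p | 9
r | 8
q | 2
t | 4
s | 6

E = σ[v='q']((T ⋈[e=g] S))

σ filters on v, owned by the left side.
E' = (σ[v='q'](T) ⋈[e=g] S)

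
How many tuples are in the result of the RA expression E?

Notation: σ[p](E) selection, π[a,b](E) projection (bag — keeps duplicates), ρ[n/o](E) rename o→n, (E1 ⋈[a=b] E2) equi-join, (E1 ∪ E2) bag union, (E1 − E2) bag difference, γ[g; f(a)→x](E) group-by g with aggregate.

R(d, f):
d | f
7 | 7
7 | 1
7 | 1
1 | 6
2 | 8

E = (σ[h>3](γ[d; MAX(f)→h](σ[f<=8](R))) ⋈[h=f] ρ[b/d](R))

Row counts bottom-up:
  R → 5
  σ[f<=8](R) → 5
  γ[d; MAX(f)→h](σ[f<=8](R)) → 3
  σ[h>3](γ[d; MAX(f)→h](σ[f<=8](R))) → 3
  R → 5
  ρ[b/d](R) → 5
  (σ[h>3](γ[d; MAX(f)→h](σ[f<=8](R))) ⋈[h=f] ρ[b/d](R)) → 3

|E| = 3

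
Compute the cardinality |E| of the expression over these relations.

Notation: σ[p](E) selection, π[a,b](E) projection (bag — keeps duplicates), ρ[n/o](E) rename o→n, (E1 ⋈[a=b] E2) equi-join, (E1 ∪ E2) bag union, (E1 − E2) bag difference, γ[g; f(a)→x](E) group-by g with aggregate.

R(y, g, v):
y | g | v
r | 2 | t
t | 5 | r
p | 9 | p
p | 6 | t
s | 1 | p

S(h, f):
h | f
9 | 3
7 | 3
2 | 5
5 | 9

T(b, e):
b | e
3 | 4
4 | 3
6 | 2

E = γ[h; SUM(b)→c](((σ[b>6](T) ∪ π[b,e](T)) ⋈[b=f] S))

Stepwise |·|:
  T → 3
  σ[b>6](T) → 0
  T → 3
  π[b,e](T) → 3
  (σ[b>6](T) ∪ π[b,e](T)) → 3
  S → 4
  ((σ[b>6](T) ∪ π[b,e](T)) ⋈[b=f] S) → 2
  γ[h; SUM(b)→c](((σ[b>6](T) ∪ π[b,e](T)) ⋈[b=f] S)) → 2

|E| = 2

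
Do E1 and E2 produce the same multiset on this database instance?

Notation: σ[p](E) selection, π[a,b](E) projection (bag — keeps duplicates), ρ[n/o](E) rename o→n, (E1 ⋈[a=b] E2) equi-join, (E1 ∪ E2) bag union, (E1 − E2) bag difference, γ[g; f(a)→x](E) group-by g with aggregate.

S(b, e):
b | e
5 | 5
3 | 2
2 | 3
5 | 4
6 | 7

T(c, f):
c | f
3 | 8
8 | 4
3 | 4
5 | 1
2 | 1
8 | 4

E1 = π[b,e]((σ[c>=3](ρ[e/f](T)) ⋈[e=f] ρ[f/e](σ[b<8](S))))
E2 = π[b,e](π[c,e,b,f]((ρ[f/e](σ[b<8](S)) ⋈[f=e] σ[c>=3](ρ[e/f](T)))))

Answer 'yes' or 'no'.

E1 stepwise |·|:
  T → 6
  ρ[e/f](T) → 6
  σ[c>=3](ρ[e/f](T)) → 5
  S → 5
  σ[b<8](S) → 5
  ρ[f/e](σ[b<8](S)) → 5
  (σ[c>=3](ρ[e/f](T)) ⋈[e=f] ρ[f/e](σ[b<8](S))) → 3
  π[b,e]((σ[c>=3](ρ[e/f](T)) ⋈[e=f] ρ[f/e](σ[b<8](S)))) → 3
E2 stepwise |·|:
  S → 5
  σ[b<8](S) → 5
  ρ[f/e](σ[b<8](S)) → 5
  T → 6
  ρ[e/f](T) → 6
  σ[c>=3](ρ[e/f](T)) → 5
  (ρ[f/e](σ[b<8](S)) ⋈[f=e] σ[c>=3](ρ[e/f](T))) → 3
  π[c,e,b,f]((ρ[f/e](σ[b<8](S)) ⋈[f=e] σ[c>=3](ρ[e/f](T)))) → 3
  π[b,e](π[c,e,b,f]((ρ[f/e](σ[b<8](S)) ⋈[f=e] σ[c>=3](ρ[e/f](T))))) → 3

E1 and E2 produce the same multiset:
b | e
5 | 4
5 | 4
5 | 4

yes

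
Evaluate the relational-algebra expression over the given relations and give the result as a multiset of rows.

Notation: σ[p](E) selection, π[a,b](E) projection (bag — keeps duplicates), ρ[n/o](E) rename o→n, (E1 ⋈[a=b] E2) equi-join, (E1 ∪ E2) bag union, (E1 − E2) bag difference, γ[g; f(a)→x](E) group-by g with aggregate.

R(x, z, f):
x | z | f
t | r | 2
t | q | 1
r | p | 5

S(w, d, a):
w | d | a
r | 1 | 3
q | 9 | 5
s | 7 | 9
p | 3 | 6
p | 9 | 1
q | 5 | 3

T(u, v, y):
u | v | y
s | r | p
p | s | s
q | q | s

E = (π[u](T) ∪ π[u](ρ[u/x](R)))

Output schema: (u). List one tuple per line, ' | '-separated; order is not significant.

Per-node cardinality:
  T → 3
  π[u](T) → 3
  R → 3
  ρ[u/x](R) → 3
  π[u](ρ[u/x](R)) → 3
  (π[u](T) ∪ π[u](ρ[u/x](R))) → 6

== RESULT ==
u
p
q
r
s
t
t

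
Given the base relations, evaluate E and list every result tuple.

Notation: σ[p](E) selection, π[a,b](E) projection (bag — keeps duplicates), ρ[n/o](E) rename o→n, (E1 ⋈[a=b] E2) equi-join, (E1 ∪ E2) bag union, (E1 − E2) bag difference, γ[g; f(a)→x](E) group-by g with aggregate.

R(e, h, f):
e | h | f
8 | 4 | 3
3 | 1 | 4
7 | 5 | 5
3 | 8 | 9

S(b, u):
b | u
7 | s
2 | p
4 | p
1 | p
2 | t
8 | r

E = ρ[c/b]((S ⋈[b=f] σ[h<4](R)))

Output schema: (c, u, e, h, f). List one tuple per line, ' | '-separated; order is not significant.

Stepwise |·|:
  S → 6
  R → 4
  σ[h<4](R) → 1
  (S ⋈[b=f] σ[h<4](R)) → 1
  ρ[c/b]((S ⋈[b=f] σ[h<4](R))) → 1

== RESULT ==
c | u | e | h | f
4 | p | 3 | 1 | 4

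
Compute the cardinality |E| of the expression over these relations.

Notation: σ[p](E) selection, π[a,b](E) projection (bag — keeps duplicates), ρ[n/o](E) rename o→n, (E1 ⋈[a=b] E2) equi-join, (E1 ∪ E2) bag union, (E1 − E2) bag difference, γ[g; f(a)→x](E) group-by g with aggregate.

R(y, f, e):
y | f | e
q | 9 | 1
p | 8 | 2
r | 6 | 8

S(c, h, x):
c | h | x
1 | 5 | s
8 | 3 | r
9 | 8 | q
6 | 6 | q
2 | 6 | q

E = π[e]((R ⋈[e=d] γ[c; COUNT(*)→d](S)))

Row counts bottom-up:
  R → 3
  S → 5
  γ[c; COUNT(*)→d](S) → 5
  (R ⋈[e=d] γ[c; COUNT(*)→d](S)) → 5
  π[e]((R ⋈[e=d] γ[c; COUNT(*)→d](S))) → 5

|E| = 5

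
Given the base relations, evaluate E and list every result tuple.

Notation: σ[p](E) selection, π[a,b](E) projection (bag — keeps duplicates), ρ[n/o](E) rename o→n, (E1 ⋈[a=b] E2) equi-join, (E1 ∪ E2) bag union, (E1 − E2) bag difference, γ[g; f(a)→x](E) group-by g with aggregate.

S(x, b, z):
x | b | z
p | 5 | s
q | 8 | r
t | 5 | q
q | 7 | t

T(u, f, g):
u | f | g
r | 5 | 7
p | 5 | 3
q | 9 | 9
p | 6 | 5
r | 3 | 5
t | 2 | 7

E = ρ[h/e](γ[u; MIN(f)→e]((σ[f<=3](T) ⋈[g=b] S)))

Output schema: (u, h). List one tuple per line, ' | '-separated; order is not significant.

Per-node cardinality:
  T → 6
  σ[f<=3](T) → 2
  S → 4
  (σ[f<=3](T) ⋈[g=b] S) → 3
  γ[u; MIN(f)→e]((σ[f<=3](T) ⋈[g=b] S)) → 2
  ρ[h/e](γ[u; MIN(f)→e]((σ[f<=3](T) ⋈[g=b] S))) → 2

== RESULT ==
u | h
r | 3
t | 2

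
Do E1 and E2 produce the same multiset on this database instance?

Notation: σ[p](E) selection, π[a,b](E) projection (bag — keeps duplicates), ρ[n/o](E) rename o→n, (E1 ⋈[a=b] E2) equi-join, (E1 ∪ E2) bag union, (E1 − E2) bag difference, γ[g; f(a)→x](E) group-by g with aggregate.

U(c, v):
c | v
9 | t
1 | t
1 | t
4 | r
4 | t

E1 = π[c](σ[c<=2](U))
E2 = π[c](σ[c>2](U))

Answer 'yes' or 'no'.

E1 per-node cardinality:
  U → 5
  σ[c<=2](U) → 2
  π[c](σ[c<=2](U)) → 2
E2 per-node cardinality:
  U → 5
  σ[c>2](U) → 3
  π[c](σ[c>2](U)) → 3

E1 result:
c
1
1
E2 result:
c
4
4
9
Witness: (1,) appears 2× in E1 but 0× in E2.

no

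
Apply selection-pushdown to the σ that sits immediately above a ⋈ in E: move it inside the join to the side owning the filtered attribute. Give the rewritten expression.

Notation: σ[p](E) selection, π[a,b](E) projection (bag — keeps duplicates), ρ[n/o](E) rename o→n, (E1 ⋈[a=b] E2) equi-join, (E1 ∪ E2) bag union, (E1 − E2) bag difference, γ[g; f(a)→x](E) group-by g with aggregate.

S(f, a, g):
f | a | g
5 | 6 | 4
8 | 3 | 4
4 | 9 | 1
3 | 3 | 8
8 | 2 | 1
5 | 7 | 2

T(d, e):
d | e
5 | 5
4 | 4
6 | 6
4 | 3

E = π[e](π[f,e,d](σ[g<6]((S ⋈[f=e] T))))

σ filters on g, owned by the left side.
E' = π[e](π[f,e,d]((σ[g<6](S) ⋈[f=e] T)))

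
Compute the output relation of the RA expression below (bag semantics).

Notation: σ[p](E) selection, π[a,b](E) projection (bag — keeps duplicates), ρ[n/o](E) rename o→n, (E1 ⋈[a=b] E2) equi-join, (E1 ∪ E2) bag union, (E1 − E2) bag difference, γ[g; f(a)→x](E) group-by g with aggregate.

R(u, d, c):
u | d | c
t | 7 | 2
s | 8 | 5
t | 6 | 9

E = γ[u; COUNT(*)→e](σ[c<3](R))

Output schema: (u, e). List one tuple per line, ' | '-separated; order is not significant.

Per-node cardinality:
  R → 3
  σ[c<3](R) → 1
  γ[u; COUNT(*)→e](σ[c<3](R)) → 1

== RESULT ==
u | e
t | 1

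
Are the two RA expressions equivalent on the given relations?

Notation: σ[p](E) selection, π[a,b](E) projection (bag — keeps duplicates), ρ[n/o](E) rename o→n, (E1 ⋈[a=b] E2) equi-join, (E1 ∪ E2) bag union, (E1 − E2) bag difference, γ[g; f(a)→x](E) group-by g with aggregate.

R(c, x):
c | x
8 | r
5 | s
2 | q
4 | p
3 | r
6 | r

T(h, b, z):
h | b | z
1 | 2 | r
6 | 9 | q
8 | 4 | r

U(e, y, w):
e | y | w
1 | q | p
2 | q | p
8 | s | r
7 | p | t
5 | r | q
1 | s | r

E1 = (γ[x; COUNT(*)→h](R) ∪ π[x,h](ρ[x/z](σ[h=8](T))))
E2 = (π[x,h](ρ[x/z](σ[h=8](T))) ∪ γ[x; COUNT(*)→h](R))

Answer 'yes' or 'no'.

E1 subexpression sizes:
  R → 6
  γ[x; COUNT(*)→h](R) → 4
  T → 3
  σ[h=8](T) → 1
  ρ[x/z](σ[h=8](T)) → 1
  π[x,h](ρ[x/z](σ[h=8](T))) → 1
  (γ[x; COUNT(*)→h](R) ∪ π[x,h](ρ[x/z](σ[h=8](T)))) → 5
E2 subexpression sizes:
  T → 3
  σ[h=8](T) → 1
  ρ[x/z](σ[h=8](T)) → 1
  π[x,h](ρ[x/z](σ[h=8](T))) → 1
  R → 6
  γ[x; COUNT(*)→h](R) → 4
  (π[x,h](ρ[x/z](σ[h=8](T))) ∪ γ[x; COUNT(*)→h](R)) → 5

E1 and E2 produce the same multiset:
x | h
p | 1
q | 1
r | 3
r | 8
s | 1

yes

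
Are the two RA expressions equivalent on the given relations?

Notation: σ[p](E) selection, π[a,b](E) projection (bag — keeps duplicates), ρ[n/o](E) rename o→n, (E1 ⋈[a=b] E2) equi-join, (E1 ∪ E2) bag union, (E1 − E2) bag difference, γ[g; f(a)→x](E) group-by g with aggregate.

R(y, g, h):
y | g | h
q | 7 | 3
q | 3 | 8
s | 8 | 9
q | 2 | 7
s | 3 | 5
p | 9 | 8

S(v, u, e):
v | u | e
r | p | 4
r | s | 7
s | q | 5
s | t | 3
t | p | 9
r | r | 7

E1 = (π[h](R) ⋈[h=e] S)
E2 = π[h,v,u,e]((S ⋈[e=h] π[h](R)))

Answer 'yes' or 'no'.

E1 stepwise |·|:
  R → 6
  π[h](R) → 6
  S → 6
  (π[h](R) ⋈[h=e] S) → 5
E2 stepwise |·|:
  S → 6
  R → 6
  π[h](R) → 6
  (S ⋈[e=h] π[h](R)) → 5
  π[h,v,u,e]((S ⋈[e=h] π[h](R))) → 5

E1 and E2 produce the same multiset:
h | v | u | e
3 | s | t | 3
5 | s | q | 5
7 | r | r | 7
7 | r | s | 7
9 | t | p | 9

yes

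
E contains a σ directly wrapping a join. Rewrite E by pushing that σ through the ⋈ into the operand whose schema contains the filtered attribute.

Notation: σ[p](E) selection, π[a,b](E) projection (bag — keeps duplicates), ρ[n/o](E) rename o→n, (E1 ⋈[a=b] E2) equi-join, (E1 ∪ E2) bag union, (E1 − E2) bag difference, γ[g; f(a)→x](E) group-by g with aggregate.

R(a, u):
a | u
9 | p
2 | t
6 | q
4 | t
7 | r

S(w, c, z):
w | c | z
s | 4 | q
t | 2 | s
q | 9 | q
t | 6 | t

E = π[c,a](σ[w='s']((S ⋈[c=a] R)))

σ filters on w, owned by the left side.
E' = π[c,a]((σ[w='s'](S) ⋈[c=a] R))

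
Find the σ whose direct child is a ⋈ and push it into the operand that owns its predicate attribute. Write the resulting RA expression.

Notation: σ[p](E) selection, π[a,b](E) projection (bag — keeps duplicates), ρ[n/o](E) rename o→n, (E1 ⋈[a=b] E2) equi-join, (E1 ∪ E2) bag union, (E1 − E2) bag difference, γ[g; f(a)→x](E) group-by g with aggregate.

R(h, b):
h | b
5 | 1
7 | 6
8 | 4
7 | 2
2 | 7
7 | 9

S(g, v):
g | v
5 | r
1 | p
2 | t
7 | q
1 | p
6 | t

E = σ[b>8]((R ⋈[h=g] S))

σ filters on b, owned by the left side.
E' = (σ[b>8](R) ⋈[h=g] S)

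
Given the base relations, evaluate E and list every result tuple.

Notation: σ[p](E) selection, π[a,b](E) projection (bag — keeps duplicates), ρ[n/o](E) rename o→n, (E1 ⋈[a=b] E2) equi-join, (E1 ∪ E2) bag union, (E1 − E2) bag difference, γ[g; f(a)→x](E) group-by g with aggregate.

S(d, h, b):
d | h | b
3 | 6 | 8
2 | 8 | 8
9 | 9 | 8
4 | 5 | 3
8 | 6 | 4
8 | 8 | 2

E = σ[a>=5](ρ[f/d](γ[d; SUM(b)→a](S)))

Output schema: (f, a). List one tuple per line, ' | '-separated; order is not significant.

Row counts bottom-up:
  S → 6
  γ[d; SUM(b)→a](S) → 5
  ρ[f/d](γ[d; SUM(b)→a](S)) → 5
  σ[a>=5](ρ[f/d](γ[d; SUM(b)→a](S))) → 4

== RESULT ==
f | a
2 | 8
3 | 8
8 | 6
9 | 8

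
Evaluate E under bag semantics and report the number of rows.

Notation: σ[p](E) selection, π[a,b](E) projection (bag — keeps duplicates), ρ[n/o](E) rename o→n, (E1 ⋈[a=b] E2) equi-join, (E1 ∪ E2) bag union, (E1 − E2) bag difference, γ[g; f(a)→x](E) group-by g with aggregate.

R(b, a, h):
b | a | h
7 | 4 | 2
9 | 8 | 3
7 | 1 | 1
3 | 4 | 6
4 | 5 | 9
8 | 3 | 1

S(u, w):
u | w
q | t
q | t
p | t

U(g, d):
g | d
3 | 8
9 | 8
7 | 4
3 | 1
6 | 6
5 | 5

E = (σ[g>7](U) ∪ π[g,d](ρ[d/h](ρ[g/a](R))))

Row counts bottom-up:
  U → 6
  σ[g>7](U) → 1
  R → 6
  ρ[g/a](R) → 6
  ρ[d/h](ρ[g/a](R)) → 6
  π[g,d](ρ[d/h](ρ[g/a](R))) → 6
  (σ[g>7](U) ∪ π[g,d](ρ[d/h](ρ[g/a](R)))) → 7

|E| = 7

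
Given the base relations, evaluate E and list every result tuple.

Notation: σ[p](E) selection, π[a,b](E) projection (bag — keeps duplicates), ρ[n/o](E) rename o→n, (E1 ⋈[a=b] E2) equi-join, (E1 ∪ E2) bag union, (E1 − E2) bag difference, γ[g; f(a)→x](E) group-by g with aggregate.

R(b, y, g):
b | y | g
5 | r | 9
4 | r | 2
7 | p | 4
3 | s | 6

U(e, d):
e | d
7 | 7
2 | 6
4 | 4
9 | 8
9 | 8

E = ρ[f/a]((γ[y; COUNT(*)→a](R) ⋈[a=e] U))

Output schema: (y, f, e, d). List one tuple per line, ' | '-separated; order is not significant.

Stepwise |·|:
  R → 4
  γ[y; COUNT(*)→a](R) → 3
  U → 5
  (γ[y; COUNT(*)→a](R) ⋈[a=e] U) → 1
  ρ[f/a]((γ[y; COUNT(*)→a](R) ⋈[a=e] U)) → 1

== RESULT ==
y | f | e | d
r | 2 | 2 | 6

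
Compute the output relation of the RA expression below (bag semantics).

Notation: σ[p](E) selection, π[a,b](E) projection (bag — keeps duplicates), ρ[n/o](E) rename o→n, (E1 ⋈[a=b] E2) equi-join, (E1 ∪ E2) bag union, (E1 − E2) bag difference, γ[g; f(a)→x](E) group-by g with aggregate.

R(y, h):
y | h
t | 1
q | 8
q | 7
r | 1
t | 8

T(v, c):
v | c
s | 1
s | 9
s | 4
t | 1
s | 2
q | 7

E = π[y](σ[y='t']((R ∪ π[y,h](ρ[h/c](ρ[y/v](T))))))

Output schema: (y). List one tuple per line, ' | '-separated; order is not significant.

Stepwise |·|:
  R → 5
  T → 6
  ρ[y/v](T) → 6
  ρ[h/c](ρ[y/v](T)) → 6
  π[y,h](ρ[h/c](ρ[y/v](T))) → 6
  (R ∪ π[y,h](ρ[h/c](ρ[y/v](T)))) → 11
  σ[y='t']((R ∪ π[y,h](ρ[h/c](ρ[y/v](T))))) → 3
  π[y](σ[y='t']((R ∪ π[y,h](ρ[h/c](ρ[y/v](T)))))) → 3

== RESULT ==
y
t
t
t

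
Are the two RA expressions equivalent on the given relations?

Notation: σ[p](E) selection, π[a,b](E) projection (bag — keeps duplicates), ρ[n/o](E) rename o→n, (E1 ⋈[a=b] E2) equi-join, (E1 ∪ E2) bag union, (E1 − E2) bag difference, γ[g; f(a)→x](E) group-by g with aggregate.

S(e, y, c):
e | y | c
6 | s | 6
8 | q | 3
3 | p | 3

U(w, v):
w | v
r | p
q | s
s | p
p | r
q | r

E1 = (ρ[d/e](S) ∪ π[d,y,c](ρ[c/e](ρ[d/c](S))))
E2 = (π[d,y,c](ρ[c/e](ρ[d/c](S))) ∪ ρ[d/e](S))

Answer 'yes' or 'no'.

E1 subexpression sizes:
  S → 3
  ρ[d/e](S) → 3
  S → 3
  ρ[d/c](S) → 3
  ρ[c/e](ρ[d/c](S)) → 3
  π[d,y,c](ρ[c/e](ρ[d/c](S))) → 3
  (ρ[d/e](S) ∪ π[d,y,c](ρ[c/e](ρ[d/c](S)))) → 6
E2 subexpression sizes:
  S → 3
  ρ[d/c](S) → 3
  ρ[c/e](ρ[d/c](S)) → 3
  π[d,y,c](ρ[c/e](ρ[d/c](S))) → 3
  S → 3
  ρ[d/e](S) → 3
  (π[d,y,c](ρ[c/e](ρ[d/c](S))) ∪ ρ[d/e](S)) → 6

E1 and E2 produce the same multiset:
d | y | c
3 | p | 3
3 | p | 3
3 | q | 8
6 | s | 6
6 | s | 6
8 | q | 3

yes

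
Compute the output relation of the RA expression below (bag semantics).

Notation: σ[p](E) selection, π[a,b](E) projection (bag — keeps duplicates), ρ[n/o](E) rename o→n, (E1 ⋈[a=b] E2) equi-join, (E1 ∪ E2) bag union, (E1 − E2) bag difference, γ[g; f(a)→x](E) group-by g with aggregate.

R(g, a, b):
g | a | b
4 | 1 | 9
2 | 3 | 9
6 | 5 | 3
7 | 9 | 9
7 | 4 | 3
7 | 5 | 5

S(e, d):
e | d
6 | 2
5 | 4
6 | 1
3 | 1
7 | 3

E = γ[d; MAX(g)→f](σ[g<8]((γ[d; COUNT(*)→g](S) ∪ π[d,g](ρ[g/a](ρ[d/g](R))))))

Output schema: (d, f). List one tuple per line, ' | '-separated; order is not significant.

Stepwise |·|:
  S → 5
  γ[d; COUNT(*)→g](S) → 4
  R → 6
  ρ[d/g](R) → 6
  ρ[g/a](ρ[d/g](R)) → 6
  π[d,g](ρ[g/a](ρ[d/g](R))) → 6
  (γ[d; COUNT(*)→g](S) ∪ π[d,g](ρ[g/a](ρ[d/g](R)))) → 10
  σ[g<8]((γ[d; COUNT(*)→g](S) ∪ π[d,g](ρ[g/a](ρ[d/g](R))))) → 9
  γ[d; MAX(g)→f](σ[g<8]((γ[d; COUNT(*)→g](S) ∪ π[d,g](ρ[g/a](ρ[d/g](R)))))) → 6

== RESULT ==
d | f
1 | 2
2 | 3
3 | 1
4 | 1
6 | 5
7 | 5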